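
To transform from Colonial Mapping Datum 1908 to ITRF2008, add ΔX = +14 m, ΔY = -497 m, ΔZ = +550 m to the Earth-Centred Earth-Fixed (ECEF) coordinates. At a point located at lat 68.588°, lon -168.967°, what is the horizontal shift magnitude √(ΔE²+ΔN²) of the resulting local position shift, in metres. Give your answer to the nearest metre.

506 m

At φ = 68.588°, λ = -168.967°: sin φ = 0.930979, cos φ = 0.365072, sin λ = -0.191374, cos λ = -0.981517.
ΔE = −sin λ·ΔX + cos λ·ΔY = −(-0.191374)·(14) + (-0.981517)·(-497) = 490.49 m.
ΔN = −sin φ cos λ·ΔX − sin φ sin λ·ΔY + cos φ·ΔZ = −(0.930979)(-0.981517)(14) − (0.930979)(-0.191374)(-497) + (0.365072)(550) = 125.03 m.
Horizontal magnitude = √(ΔE² + ΔN²) = √(490.49² + 125.03²) = 506.18 m.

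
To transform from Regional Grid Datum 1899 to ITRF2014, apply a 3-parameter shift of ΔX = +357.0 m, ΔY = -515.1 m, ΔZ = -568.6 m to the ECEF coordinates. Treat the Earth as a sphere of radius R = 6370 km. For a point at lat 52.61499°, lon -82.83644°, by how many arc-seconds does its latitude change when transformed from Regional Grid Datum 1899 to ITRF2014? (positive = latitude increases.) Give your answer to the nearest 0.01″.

sin φ = 0.794573, cos φ = 0.607168, sin λ = -0.992194, cos λ = 0.124702.
North component: ΔN = −sin φ cos λ·ΔX − sin φ sin λ·ΔY + cos φ·ΔZ = −(0.794573)(0.124702)(357.0) − (0.794573)(-0.992194)(-515.1) + (0.607168)(-568.6) = -786.70 m.
1° of latitude spans πR/180 = 111177 m, so Δφ = -786.70 / 111177 × 3600 = -25.474″.

Δφ = -25.47″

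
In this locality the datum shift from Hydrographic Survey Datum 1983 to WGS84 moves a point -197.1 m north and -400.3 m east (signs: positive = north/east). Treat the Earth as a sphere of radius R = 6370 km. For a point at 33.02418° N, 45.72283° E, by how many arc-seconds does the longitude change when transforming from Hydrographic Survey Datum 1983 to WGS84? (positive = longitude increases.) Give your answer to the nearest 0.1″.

Δλ = -15.5″

At latitude 33.02418°, cos φ = 0.838441.
One radian of longitude at latitude φ spans R cos φ, so Δλ = ΔE / (R cos φ) = -400.3 / (6370000 × 0.838441) = -7.4950e-05 rad = -15.460″.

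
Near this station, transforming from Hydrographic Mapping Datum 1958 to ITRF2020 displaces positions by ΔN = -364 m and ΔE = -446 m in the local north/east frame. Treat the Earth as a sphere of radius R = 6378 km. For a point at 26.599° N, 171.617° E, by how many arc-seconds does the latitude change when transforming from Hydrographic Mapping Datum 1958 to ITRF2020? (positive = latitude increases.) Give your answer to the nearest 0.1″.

Δφ = -11.8″

On a sphere of radius R, 1 rad of latitude = R, so Δφ = ΔN / R = -364.0 / 6378000 = -5.7071e-05 rad = -11.772″.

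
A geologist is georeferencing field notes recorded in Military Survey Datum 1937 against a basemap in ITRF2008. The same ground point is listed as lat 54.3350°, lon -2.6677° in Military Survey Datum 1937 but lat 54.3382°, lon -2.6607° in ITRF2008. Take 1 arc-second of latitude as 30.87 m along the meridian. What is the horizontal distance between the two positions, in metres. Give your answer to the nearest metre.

Δφ = 54.3382° − 54.3350° = +0.0032°; Δλ = -2.6607° − -2.6677° = +0.0070°.
1° of latitude = 3600 × 30.87 = 111132 m.
ΔN = Δφ × 111132 = 355.6 m; ΔE = Δλ × 111132 × cos(54.3350°) = +0.0070 × 111132 × 0.583045 = 453.6 m.
Distance = √(ΔE² + ΔN²) = √(453.6² + 355.6²) = 576.4 m.

576 m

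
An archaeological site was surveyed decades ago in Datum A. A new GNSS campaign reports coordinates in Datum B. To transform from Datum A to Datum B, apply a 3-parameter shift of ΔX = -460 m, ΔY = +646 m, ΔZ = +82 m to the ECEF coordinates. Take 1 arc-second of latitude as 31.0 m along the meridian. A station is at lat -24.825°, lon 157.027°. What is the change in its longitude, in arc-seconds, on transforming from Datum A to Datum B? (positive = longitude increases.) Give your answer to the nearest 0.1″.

Δλ = -14.8″

sin φ = -0.419848, cos φ = 0.907594, sin λ = 0.390297, cos λ = -0.920689.
East component: ΔE = −sin λ·ΔX + cos λ·ΔY = −(0.390297)(-460) + (-0.920689)(646) = -415.23 m.
1° of latitude spans 3600 × 31.00 = 111600 m; at latitude φ, 1° of longitude spans that × cos φ = 101287.5 m, so Δλ = -415.23 / 101287.5 × 3600 = -14.758″.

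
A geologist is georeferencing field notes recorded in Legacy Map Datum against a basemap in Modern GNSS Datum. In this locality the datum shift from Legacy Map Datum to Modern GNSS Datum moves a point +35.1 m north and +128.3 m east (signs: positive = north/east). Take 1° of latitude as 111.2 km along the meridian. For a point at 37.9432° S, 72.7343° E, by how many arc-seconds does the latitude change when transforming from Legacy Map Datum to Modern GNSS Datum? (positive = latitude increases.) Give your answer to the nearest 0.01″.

Δφ = 1.14″

1° of latitude = 111.2 km, so Δφ = 35.1 / 111200 = 0.0003156° = 1.136″.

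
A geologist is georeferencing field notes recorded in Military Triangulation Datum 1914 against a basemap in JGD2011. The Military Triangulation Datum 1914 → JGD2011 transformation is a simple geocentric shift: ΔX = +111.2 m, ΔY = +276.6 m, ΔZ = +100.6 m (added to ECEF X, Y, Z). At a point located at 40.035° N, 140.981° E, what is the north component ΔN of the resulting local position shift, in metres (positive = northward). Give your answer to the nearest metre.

ΔN = 21 m

The local north axis is (−sin φ cos λ, −sin φ sin λ, cos φ), giving ΔN = 55.574 − 112.017 + 77.025 = 20.58 m.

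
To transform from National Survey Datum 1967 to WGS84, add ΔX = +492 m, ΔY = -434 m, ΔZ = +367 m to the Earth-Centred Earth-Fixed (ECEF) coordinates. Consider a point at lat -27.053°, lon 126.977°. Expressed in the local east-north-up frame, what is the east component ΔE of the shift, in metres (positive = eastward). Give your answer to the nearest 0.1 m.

The local east axis at (φ, λ) is (−sin λ, cos λ, 0), so ΔE = −sin(126.977°)·492 + cos(126.977°)·(-434) = -132.00 m.

ΔE = -132.0 m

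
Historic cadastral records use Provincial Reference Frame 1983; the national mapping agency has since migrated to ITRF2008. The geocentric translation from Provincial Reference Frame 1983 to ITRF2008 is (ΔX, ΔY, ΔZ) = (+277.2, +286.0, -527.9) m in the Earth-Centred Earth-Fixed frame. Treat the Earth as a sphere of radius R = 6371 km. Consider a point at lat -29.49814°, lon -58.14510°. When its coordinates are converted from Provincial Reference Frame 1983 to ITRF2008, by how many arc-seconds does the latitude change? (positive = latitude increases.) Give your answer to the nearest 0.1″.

sin φ = -0.492395, cos φ = 0.870372, sin λ = -0.849387, cos λ = 0.527770.
North component: ΔN = −sin φ cos λ·ΔX − sin φ sin λ·ΔY + cos φ·ΔZ = −(-0.492395)(0.527770)(277.2) − (-0.492395)(-0.849387)(286.0) + (0.870372)(-527.9) = -507.05 m.
1° of latitude spans πR/180 = 111195 m, so Δφ = -507.05 / 111195 × 3600 = -16.416″.

Δφ = -16.4″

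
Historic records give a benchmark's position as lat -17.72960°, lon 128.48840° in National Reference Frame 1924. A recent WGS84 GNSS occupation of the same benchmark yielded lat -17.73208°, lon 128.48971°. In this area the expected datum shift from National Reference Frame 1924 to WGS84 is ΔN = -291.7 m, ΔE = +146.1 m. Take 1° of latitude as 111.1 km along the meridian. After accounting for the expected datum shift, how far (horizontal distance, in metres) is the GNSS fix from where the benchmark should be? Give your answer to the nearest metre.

Observed coordinate differences: Δφ = -0.00248°, Δλ = +0.00131°.
Converting to metres (1° lat = 111100 m, cos φ = 0.952504): observed ΔN = -275.5 m, observed ΔE = 138.6 m.
Subtracting the expected shift leaves a residual of -275.5 − (-291.7) = 16.2 m north and 138.6 − (146.1) = -7.5 m east.
Residual distance = √(16.2² + (-7.5)²) = 17.8 m.

18 m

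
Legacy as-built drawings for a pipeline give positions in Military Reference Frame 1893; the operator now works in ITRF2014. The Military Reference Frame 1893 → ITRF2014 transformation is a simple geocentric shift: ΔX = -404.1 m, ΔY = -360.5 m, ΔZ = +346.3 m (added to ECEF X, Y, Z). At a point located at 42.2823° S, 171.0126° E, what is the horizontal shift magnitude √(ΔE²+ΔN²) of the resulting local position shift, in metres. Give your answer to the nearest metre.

The local east axis at (φ, λ) is (−sin λ, cos λ, 0), so ΔE = −sin(171.0126°)·(-404.1) + cos(171.0126°)·(-360.5) = 419.20 m.
The local north axis is (−sin φ cos λ, −sin φ sin λ, cos φ), giving ΔN = 268.534 − 37.889 + 256.206 = 486.85 m.
Horizontal magnitude = √(ΔE² + ΔN²) = √(419.20² + 486.85²) = 642.46 m.

642 m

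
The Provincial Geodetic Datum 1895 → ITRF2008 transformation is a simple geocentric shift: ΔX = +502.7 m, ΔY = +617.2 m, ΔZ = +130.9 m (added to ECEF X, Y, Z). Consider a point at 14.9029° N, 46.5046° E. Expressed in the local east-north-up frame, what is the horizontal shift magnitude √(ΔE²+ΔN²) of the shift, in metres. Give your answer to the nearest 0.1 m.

98.2 m

The local east axis at (φ, λ) is (−sin λ, cos λ, 0), so ΔE = −sin(46.5046°)·502.7 + cos(46.5046°)·617.2 = 60.14 m.
The local north axis is (−sin φ cos λ, −sin φ sin λ, cos φ), giving ΔN = -88.987 − 115.149 + 126.497 = -77.64 m.
Horizontal magnitude = √(ΔE² + ΔN²) = √(60.14² + (-77.64)²) = 98.21 m.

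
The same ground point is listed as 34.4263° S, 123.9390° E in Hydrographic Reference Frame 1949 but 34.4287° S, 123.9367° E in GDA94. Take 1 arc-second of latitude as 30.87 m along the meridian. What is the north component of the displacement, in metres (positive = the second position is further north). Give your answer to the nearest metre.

Δφ = -34.4287° − -34.4263° = -0.0024°; Δλ = 123.9367° − 123.9390° = -0.0023°.
1° of latitude = 3600 × 30.87 = 111132 m.
ΔN = Δφ × 111132 = -266.7 m; ΔE = Δλ × 111132 × cos(-34.4263°) = -0.0023 × 111132 × 0.824854 = -210.8 m.

ΔN = -267 m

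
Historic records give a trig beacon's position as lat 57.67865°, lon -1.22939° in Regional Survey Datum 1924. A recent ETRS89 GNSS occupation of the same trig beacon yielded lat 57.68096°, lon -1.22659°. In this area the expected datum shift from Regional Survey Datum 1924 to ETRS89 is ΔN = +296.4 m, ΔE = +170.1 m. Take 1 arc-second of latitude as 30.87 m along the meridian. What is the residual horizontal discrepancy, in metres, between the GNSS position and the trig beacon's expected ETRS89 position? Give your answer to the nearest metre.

40 m

Observed coordinate differences: Δφ = +0.00231°, Δλ = +0.00280°.
Converting to metres (1° lat = 111132 m, cos φ = 0.534667): observed ΔN = 256.7 m, observed ΔE = 166.4 m.
Subtracting the expected shift leaves a residual of 256.7 − (296.4) = -39.7 m north and 166.4 − (170.1) = -3.7 m east.
Residual distance = √((-39.7)² + (-3.7)²) = 39.9 m.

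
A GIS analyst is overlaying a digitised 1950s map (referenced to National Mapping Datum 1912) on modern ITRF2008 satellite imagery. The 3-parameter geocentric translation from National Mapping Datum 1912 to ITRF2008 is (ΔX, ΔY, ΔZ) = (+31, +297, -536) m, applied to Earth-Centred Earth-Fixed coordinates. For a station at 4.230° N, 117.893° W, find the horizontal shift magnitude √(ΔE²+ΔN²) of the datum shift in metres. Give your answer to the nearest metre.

At φ = 4.230°, λ = -117.893°: sin φ = 0.073760, cos φ = 0.997276, sin λ = -0.883823, cos λ = -0.467822.
ΔE = −sin λ·ΔX + cos λ·ΔY = −(-0.883823)·(31) + (-0.467822)·(297) = -111.54 m.
ΔN = −sin φ cos λ·ΔX − sin φ sin λ·ΔY + cos φ·ΔZ = −(0.073760)(-0.467822)(31) − (0.073760)(-0.883823)(297) + (0.997276)(-536) = -514.11 m.
Horizontal magnitude = √(ΔE² + ΔN²) = √((-111.54)² + (-514.11)²) = 526.07 m.

526 m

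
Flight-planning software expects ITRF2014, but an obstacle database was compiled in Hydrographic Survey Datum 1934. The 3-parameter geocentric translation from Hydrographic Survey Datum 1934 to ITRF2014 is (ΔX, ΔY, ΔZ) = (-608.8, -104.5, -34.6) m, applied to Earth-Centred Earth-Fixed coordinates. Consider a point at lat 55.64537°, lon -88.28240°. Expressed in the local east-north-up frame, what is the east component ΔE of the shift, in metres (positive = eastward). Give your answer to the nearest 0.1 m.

At φ = 55.64537°, λ = -88.28240°: sin φ = 0.825561, cos φ = 0.564313, sin λ = -0.999551, cos λ = 0.029973.
ΔE = −sin λ·ΔX + cos λ·ΔY = −(-0.999551)·(-608.8) + (0.029973)·(-104.5) = -611.66 m.

ΔE = -611.7 m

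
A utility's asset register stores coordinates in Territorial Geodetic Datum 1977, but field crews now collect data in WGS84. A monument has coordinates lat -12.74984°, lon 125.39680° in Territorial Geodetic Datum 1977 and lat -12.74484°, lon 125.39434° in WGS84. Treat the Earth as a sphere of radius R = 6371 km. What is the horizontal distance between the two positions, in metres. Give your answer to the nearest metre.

617 m

Δφ = -12.74484° − -12.74984° = +0.00500°; Δλ = 125.39434° − 125.39680° = -0.00246°.
1° along a meridian = πR/180 = 111195 m.
ΔN = Δφ × 111195 = 556.0 m; ΔE = Δλ × 111195 × cos(-12.74984°) = -0.00246 × 111195 × 0.975343 = -266.8 m.
Distance = √(ΔE² + ΔN²) = √((-266.8)² + 556.0²) = 616.7 m.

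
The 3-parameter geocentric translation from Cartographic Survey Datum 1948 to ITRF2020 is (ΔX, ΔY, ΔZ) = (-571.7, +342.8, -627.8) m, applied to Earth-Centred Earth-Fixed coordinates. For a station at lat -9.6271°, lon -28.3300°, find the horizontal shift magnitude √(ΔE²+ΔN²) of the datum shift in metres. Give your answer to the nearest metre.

731 m

The local east axis at (φ, λ) is (−sin λ, cos λ, 0), so ΔE = −sin(-28.3300°)·(-571.7) + cos(-28.3300°)·342.8 = 30.44 m.
The local north axis is (−sin φ cos λ, −sin φ sin λ, cos φ), giving ΔN = -84.157 − 27.205 − 618.959 = -730.32 m.
Horizontal magnitude = √(ΔE² + ΔN²) = √(30.44² + (-730.32)²) = 730.96 m.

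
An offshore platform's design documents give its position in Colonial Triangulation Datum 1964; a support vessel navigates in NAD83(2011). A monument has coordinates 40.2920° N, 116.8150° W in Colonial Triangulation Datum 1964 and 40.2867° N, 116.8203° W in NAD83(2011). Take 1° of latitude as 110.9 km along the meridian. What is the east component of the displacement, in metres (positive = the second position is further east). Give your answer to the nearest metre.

Δφ = 40.2867° − 40.2920° = -0.0053°; Δλ = -116.8203° − -116.8150° = -0.0053°.
ΔN = Δφ × 110900 = -587.8 m; ΔE = Δλ × 110900 × cos(40.2920°) = -0.0053 × 110900 × 0.762759 = -448.3 m.

ΔE = -448 m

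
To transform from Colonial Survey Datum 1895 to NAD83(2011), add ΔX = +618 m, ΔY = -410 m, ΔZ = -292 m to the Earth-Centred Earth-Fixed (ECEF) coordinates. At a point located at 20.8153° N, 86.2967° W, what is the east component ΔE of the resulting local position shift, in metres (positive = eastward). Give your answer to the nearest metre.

The local east axis at (φ, λ) is (−sin λ, cos λ, 0), so ΔE = −sin(-86.2967°)·618 + cos(-86.2967°)·(-410) = 590.23 m.

ΔE = 590 m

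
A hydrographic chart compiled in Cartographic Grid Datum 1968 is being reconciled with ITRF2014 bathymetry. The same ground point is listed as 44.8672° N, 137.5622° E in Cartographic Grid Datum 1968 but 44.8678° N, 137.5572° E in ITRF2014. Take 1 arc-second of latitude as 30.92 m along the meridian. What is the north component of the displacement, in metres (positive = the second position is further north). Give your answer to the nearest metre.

Δφ = 44.8678° − 44.8672° = +0.0006°; Δλ = 137.5572° − 137.5622° = -0.0050°.
1° of latitude = 3600 × 30.92 = 111312 m.
ΔN = Δφ × 111312 = 66.8 m; ΔE = Δλ × 111312 × cos(44.8672°) = -0.0050 × 111312 × 0.708744 = -394.5 m.

ΔN = 67 m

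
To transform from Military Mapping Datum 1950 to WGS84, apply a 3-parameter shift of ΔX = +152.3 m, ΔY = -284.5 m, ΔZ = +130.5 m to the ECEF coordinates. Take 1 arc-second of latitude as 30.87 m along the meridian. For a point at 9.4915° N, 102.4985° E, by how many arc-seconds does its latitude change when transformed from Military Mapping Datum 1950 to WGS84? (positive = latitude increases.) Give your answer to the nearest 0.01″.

Δφ = 5.83″

sin φ = 0.164901, cos φ = 0.986310, sin λ = 0.976302, cos λ = -0.216414.
North component: ΔN = −sin φ cos λ·ΔX − sin φ sin λ·ΔY + cos φ·ΔZ = −(0.164901)(-0.216414)(152.3) − (0.164901)(0.976302)(-284.5) + (0.986310)(130.5) = 179.95 m.
1° of latitude spans 3600 × 30.87 = 111132 m, so Δφ = 179.95 / 111132 × 3600 = 5.829″.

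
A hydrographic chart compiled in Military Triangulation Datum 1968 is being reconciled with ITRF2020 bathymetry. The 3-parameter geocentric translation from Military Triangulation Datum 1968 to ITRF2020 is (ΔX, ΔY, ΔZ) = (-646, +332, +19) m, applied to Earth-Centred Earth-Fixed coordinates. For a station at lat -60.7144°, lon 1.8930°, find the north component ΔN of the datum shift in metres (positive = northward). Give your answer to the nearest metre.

ΔN = -544 m

The local north axis is (−sin φ cos λ, −sin φ sin λ, cos φ), giving ΔN = -563.129 + 9.565 + 9.294 = -544.27 m.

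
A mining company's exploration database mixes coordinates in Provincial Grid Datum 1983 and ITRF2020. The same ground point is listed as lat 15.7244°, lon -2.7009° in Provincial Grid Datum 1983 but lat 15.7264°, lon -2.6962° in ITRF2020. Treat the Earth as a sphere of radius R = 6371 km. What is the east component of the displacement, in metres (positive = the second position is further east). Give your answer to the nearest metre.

ΔE = 503 m

Δφ = 15.7264° − 15.7244° = +0.0020°; Δλ = -2.6962° − -2.7009° = +0.0047°.
1° along a meridian = πR/180 = 111195 m.
ΔN = Δφ × 111195 = 222.4 m; ΔE = Δλ × 111195 × cos(15.7244°) = +0.0047 × 111195 × 0.962576 = 503.1 m.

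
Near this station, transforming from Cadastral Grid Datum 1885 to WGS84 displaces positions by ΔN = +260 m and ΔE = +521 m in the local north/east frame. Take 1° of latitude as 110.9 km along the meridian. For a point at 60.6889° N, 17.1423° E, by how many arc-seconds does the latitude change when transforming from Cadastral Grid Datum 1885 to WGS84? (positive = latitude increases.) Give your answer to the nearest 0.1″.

Δφ = 8.4″

1° of latitude = 110.9 km, so Δφ = 260.0 / 110900 = 0.0023445° = 8.440″.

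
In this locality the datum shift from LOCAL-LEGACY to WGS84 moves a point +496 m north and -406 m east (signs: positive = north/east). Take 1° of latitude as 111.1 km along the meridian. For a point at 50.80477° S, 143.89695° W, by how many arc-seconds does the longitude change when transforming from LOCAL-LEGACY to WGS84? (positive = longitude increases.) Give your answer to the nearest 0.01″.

Δλ = -20.82″

At latitude -50.80477°, cos φ = 0.631965.
1° of longitude at this latitude = 111.1 × cos φ = 70.21 km, so Δλ = -406.0 / 70211.3 = -0.0057825° = -20.817″.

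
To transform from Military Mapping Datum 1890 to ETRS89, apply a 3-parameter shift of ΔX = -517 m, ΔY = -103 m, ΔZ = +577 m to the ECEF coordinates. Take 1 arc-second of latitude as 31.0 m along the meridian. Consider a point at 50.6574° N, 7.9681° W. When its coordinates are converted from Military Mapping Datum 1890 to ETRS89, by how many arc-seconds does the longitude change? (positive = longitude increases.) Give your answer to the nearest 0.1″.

Δλ = -8.8″

sin φ = 0.773369, cos φ = 0.633956, sin λ = -0.138622, cos λ = 0.990345.
East component: ΔE = −sin λ·ΔX + cos λ·ΔY = −(-0.138622)(-517) + (0.990345)(-103) = -173.67 m.
1° of latitude spans 3600 × 31.00 = 111600 m; at latitude φ, 1° of longitude spans that × cos φ = 70749.5 m, so Δλ = -173.67 / 70749.5 × 3600 = -8.837″.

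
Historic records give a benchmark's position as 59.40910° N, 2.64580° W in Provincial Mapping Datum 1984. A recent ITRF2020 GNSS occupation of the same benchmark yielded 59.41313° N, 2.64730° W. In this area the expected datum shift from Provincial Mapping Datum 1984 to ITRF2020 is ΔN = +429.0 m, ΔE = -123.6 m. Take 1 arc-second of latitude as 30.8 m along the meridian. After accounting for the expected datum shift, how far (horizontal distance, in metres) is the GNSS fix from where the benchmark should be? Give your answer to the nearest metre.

Observed coordinate differences: Δφ = +0.00403°, Δλ = -0.00150°.
Converting to metres (1° lat = 110880 m, cos φ = 0.508905): observed ΔN = 446.8 m, observed ΔE = -84.6 m.
Subtracting the expected shift leaves a residual of 446.8 − (429.0) = 17.8 m north and -84.6 − (-123.6) = 39.0 m east.
Residual distance = √(17.8² + 39.0²) = 42.9 m.

43 m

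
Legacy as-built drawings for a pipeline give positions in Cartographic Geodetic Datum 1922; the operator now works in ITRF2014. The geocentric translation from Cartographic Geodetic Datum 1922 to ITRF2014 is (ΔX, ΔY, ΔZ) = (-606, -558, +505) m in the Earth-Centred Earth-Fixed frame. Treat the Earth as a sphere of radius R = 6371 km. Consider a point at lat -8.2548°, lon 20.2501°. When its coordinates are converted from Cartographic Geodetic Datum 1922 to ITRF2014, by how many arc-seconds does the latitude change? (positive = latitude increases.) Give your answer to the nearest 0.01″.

Δφ = 12.64″

sin φ = -0.143576, cos φ = 0.989639, sin λ = 0.346119, cos λ = 0.938191.
North component: ΔN = −sin φ cos λ·ΔX − sin φ sin λ·ΔY + cos φ·ΔZ = −(-0.143576)(0.938191)(-606) − (-0.143576)(0.346119)(-558) + (0.989639)(505) = 390.41 m.
1° of latitude spans πR/180 = 111195 m, so Δφ = 390.41 / 111195 × 3600 = 12.640″.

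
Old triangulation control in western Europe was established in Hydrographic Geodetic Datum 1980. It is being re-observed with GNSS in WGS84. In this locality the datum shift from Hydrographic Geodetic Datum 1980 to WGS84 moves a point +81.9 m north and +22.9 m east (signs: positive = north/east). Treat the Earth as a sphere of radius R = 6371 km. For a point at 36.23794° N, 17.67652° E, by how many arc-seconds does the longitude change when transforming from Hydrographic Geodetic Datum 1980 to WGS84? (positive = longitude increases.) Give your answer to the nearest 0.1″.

At latitude 36.23794°, cos φ = 0.806569.
One radian of longitude at latitude φ spans R cos φ, so Δλ = ΔE / (R cos φ) = 22.9 / (6371000 × 0.806569) = 4.4564e-06 rad = 0.919″.

Δλ = 0.9″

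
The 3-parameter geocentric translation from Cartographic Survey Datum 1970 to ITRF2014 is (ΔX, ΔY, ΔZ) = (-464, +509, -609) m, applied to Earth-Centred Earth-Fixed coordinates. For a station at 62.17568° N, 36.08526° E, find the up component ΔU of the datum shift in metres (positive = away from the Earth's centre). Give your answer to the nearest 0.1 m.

At φ = 62.17568°, λ = 36.08526°: sin φ = 0.884383, cos φ = 0.466762, sin λ = 0.588988, cos λ = 0.808141.
ΔU = cos φ cos λ·ΔX + cos φ sin λ·ΔY + sin φ·ΔZ = (0.466762)(0.808141)(-464) + (0.466762)(0.588988)(509) + (0.884383)(-609) = -573.68 m.

ΔU = -573.7 m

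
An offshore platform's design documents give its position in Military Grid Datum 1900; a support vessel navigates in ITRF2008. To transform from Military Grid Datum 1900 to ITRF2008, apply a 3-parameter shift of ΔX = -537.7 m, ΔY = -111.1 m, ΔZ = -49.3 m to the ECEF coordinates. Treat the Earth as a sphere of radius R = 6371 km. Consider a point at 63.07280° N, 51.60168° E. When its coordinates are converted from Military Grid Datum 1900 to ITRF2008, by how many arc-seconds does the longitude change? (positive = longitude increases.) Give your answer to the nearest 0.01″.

sin φ = 0.891583, cos φ = 0.452858, sin λ = 0.783712, cos λ = 0.621125.
East component: ΔE = −sin λ·ΔX + cos λ·ΔY = −(0.783712)(-537.7) + (0.621125)(-111.1) = 352.39 m.
1° of latitude spans πR/180 = 111195 m; at latitude φ, 1° of longitude spans that × cos φ = 50355.5 m, so Δλ = 352.39 / 50355.5 × 3600 = 25.193″.

Δλ = 25.19″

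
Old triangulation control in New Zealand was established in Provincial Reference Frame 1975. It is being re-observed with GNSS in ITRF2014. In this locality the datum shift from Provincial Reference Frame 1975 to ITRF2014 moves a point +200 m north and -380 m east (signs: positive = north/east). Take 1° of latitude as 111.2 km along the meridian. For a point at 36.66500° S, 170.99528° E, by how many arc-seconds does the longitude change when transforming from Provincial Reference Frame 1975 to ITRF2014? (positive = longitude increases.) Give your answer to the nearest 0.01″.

Δλ = -15.34″

At latitude -36.66500°, cos φ = 0.802141.
1° of longitude at this latitude = 111.2 × cos φ = 89.20 km, so Δλ = -380.0 / 89198.0 = -0.0042602° = -15.337″.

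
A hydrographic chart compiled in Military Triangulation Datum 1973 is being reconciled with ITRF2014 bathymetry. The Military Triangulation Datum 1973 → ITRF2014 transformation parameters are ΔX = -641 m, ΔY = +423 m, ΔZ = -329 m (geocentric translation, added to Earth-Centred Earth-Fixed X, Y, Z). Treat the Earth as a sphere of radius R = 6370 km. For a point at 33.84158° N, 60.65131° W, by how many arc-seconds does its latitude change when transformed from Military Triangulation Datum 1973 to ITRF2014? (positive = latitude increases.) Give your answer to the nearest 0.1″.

Δφ = 3.5″

sin φ = 0.556899, cos φ = 0.830581, sin λ = -0.871653, cos λ = 0.490123.
North component: ΔN = −sin φ cos λ·ΔX − sin φ sin λ·ΔY + cos φ·ΔZ = −(0.556899)(0.490123)(-641) − (0.556899)(-0.871653)(423) + (0.830581)(-329) = 107.03 m.
1° of latitude spans πR/180 = 111177 m, so Δφ = 107.03 / 111177 × 3600 = 3.466″.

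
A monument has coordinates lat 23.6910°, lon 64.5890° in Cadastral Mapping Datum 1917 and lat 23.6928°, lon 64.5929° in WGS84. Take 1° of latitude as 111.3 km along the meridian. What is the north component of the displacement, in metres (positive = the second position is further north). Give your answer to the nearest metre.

ΔN = 200 m

Δφ = 23.6928° − 23.6910° = +0.0018°; Δλ = 64.5929° − 64.5890° = +0.0039°.
ΔN = Δφ × 111300 = 200.3 m; ΔE = Δλ × 111300 × cos(23.6910°) = +0.0039 × 111300 × 0.915726 = 397.5 m.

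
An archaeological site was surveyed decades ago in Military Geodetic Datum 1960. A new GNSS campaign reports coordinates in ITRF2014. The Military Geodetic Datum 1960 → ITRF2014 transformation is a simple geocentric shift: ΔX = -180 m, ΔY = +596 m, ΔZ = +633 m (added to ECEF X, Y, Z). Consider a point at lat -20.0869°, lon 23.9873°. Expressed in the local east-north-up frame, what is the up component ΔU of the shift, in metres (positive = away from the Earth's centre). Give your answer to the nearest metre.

ΔU = -144 m

The local up (radial) axis is (cos φ cos λ, cos φ sin λ, sin φ), giving ΔU = -154.451 + 227.556 − 217.401 = -144.30 m.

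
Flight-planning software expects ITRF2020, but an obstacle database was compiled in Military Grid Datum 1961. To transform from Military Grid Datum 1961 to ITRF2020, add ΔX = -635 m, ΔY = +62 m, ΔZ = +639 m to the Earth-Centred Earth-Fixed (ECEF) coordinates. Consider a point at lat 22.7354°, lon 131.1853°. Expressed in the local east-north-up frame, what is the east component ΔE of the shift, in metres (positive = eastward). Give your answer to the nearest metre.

At φ = 22.7354°, λ = 131.1853°: sin φ = 0.386476, cos φ = 0.922299, sin λ = 0.752584, cos λ = -0.658496.
ΔE = −sin λ·ΔX + cos λ·ΔY = −(0.752584)·(-635) + (-0.658496)·(62) = 437.06 m.

ΔE = 437 m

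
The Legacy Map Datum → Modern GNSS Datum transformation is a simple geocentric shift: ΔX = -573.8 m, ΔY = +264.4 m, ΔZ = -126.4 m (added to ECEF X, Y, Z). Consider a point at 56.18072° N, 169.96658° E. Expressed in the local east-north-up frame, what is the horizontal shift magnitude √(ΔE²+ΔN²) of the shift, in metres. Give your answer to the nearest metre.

The local east axis at (φ, λ) is (−sin λ, cos λ, 0), so ΔE = −sin(169.96658°)·(-573.8) + cos(169.96658°)·264.4 = -160.39 m.
The local north axis is (−sin φ cos λ, −sin φ sin λ, cos φ), giving ΔN = -469.421 − 38.270 − 70.351 = -578.04 m.
Horizontal magnitude = √(ΔE² + ΔN²) = √((-160.39)² + (-578.04)²) = 599.88 m.

600 m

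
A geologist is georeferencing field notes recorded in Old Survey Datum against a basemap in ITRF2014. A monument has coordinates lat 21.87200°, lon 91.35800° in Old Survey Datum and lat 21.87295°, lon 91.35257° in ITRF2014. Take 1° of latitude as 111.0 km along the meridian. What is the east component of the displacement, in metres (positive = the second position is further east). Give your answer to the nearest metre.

Δφ = 21.87295° − 21.87200° = +0.00095°; Δλ = 91.35257° − 91.35800° = -0.00543°.
ΔN = Δφ × 111000 = 105.4 m; ΔE = Δλ × 111000 × cos(21.87200°) = -0.00543 × 111000 × 0.928018 = -559.3 m.

ΔE = -559 m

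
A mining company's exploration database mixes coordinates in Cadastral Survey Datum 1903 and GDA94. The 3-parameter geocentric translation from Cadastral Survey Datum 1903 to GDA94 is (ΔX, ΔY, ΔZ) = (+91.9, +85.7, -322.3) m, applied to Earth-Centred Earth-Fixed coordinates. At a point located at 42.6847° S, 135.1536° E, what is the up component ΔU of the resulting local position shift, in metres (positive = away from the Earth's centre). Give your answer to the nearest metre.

ΔU = 215 m

At φ = -42.6847°, λ = 135.1536°: sin φ = -0.677963, cos φ = 0.735096, sin λ = 0.705209, cos λ = -0.709000.
ΔU = cos φ cos λ·ΔX + cos φ sin λ·ΔY + sin φ·ΔZ = (0.735096)(-0.709000)(91.9) + (0.735096)(0.705209)(85.7) + (-0.677963)(-322.3) = 215.04 m.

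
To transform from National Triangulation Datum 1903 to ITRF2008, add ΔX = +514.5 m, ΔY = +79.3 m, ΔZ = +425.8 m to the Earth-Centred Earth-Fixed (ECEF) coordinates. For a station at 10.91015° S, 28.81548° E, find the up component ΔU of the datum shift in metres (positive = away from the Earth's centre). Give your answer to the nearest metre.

ΔU = 400 m

At φ = -10.91015°, λ = 28.81548°: sin φ = -0.189269, cos φ = 0.981925, sin λ = 0.481990, cos λ = 0.876176.
ΔU = cos φ cos λ·ΔX + cos φ sin λ·ΔY + sin φ·ΔZ = (0.981925)(0.876176)(514.5) + (0.981925)(0.481990)(79.3) + (-0.189269)(425.8) = 399.58 m.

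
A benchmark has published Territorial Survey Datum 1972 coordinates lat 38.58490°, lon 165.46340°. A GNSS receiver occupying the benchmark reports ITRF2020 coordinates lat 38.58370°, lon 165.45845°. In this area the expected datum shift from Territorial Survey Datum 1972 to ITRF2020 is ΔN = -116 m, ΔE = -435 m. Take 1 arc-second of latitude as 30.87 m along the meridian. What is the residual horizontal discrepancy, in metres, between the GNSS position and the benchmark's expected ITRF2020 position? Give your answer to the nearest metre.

18 m

Observed coordinate differences: Δφ = -0.00120°, Δλ = -0.00495°.
Converting to metres (1° lat = 111132 m, cos φ = 0.781685): observed ΔN = -133.4 m, observed ΔE = -430.0 m.
Subtracting the expected shift leaves a residual of -133.4 − (-116) = -17.4 m north and -430.0 − (-435) = 5.0 m east.
Residual distance = √((-17.4)² + 5.0²) = 18.1 m.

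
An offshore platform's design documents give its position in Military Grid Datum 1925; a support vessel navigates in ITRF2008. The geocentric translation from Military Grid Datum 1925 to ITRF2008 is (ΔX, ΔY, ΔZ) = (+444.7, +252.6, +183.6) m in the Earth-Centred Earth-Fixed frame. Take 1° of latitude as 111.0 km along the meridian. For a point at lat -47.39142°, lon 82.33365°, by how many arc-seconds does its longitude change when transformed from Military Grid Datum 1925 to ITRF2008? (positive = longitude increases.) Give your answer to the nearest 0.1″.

Δλ = -19.5″

sin φ = -0.735996, cos φ = 0.676986, sin λ = 0.991062, cos λ = 0.133404.
East component: ΔE = −sin λ·ΔX + cos λ·ΔY = −(0.991062)(444.7) + (0.133404)(252.6) = -407.03 m.
1° of latitude spans 111000 m; at latitude φ, 1° of longitude spans that × cos φ = 75145.5 m, so Δλ = -407.03 / 75145.5 × 3600 = -19.499″.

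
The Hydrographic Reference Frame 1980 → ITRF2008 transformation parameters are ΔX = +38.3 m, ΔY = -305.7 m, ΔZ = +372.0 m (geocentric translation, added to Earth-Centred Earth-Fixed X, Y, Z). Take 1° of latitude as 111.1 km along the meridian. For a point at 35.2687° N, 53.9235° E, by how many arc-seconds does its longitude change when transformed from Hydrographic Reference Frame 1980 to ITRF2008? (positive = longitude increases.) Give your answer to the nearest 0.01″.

Δλ = -8.37″

sin φ = 0.577412, cos φ = 0.816453, sin λ = 0.808231, cos λ = 0.588865.
East component: ΔE = −sin λ·ΔX + cos λ·ΔY = −(0.808231)(38.3) + (0.588865)(-305.7) = -210.97 m.
1° of latitude spans 111100 m; at latitude φ, 1° of longitude spans that × cos φ = 90707.9 m, so Δλ = -210.97 / 90707.9 × 3600 = -8.373″.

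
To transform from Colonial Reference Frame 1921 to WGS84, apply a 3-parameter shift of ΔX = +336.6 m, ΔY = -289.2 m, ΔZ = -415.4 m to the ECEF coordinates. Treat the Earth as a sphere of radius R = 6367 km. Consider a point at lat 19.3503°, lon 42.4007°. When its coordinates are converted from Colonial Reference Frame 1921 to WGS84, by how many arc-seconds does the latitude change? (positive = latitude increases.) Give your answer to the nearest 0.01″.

Δφ = -13.27″

sin φ = 0.331343, cos φ = 0.943510, sin λ = 0.674311, cos λ = 0.738447.
North component: ΔN = −sin φ cos λ·ΔX − sin φ sin λ·ΔY + cos φ·ΔZ = −(0.331343)(0.738447)(336.6) − (0.331343)(0.674311)(-289.2) + (0.943510)(-415.4) = -409.68 m.
1° of latitude spans πR/180 = 111125 m, so Δφ = -409.68 / 111125 × 3600 = -13.272″.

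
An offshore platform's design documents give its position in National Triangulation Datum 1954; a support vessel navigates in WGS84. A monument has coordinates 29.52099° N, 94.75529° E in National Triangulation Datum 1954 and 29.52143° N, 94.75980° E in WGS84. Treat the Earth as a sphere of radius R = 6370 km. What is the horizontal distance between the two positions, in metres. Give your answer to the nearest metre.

439 m

Δφ = 29.52143° − 29.52099° = +0.00044°; Δλ = 94.75980° − 94.75529° = +0.00451°.
1° along a meridian = πR/180 = 111177 m.
ΔN = Δφ × 111177 = 48.9 m; ΔE = Δλ × 111177 × cos(29.52099°) = +0.00451 × 111177 × 0.870175 = 436.3 m.
Distance = √(ΔE² + ΔN²) = √(436.3² + 48.9²) = 439.0 m.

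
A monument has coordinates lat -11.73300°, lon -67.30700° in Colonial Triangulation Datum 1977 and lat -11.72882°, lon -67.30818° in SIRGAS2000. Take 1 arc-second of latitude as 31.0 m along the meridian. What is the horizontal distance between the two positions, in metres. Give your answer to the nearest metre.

484 m

Δφ = -11.72882° − -11.73300° = +0.00418°; Δλ = -67.30818° − -67.30700° = -0.00118°.
1° of latitude = 3600 × 31.00 = 111600 m.
ΔN = Δφ × 111600 = 466.5 m; ΔE = Δλ × 111600 × cos(-11.73300°) = -0.00118 × 111600 × 0.979106 = -128.9 m.
Distance = √(ΔE² + ΔN²) = √((-128.9)² + 466.5²) = 484.0 m.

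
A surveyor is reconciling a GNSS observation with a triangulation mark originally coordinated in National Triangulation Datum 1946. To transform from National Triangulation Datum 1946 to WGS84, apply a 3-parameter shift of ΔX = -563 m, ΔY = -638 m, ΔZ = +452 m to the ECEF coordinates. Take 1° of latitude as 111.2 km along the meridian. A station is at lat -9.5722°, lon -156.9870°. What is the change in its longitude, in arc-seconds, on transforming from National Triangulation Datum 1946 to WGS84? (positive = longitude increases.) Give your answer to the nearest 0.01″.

Δλ = 12.05″

sin φ = -0.166290, cos φ = 0.986077, sin λ = -0.390940, cos λ = -0.920416.
East component: ΔE = −sin λ·ΔX + cos λ·ΔY = −(-0.390940)(-563) + (-0.920416)(-638) = 367.13 m.
1° of latitude spans 111200 m; at latitude φ, 1° of longitude spans that × cos φ = 109651.7 m, so Δλ = 367.13 / 109651.7 × 3600 = 12.053″.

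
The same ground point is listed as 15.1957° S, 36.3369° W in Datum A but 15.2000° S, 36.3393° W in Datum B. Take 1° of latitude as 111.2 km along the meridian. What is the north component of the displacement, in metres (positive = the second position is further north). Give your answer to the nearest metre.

ΔN = -478 m

Δφ = -15.2000° − -15.1957° = -0.0043°; Δλ = -36.3393° − -36.3369° = -0.0024°.
ΔN = Δφ × 111200 = -478.2 m; ΔE = Δλ × 111200 × cos(-15.1957°) = -0.0024 × 111200 × 0.965036 = -257.5 m.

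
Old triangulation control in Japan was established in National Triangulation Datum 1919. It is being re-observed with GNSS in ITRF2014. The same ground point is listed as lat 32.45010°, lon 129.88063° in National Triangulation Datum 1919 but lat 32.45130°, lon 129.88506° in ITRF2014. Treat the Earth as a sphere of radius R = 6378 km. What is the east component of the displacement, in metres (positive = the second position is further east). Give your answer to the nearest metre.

ΔE = 416 m

Δφ = 32.45130° − 32.45010° = +0.00120°; Δλ = 129.88506° − 129.88063° = +0.00443°.
1° along a meridian = πR/180 = 111317 m.
ΔN = Δφ × 111317 = 133.6 m; ΔE = Δλ × 111317 × cos(32.45010°) = +0.00443 × 111317 × 0.843859 = 416.1 m.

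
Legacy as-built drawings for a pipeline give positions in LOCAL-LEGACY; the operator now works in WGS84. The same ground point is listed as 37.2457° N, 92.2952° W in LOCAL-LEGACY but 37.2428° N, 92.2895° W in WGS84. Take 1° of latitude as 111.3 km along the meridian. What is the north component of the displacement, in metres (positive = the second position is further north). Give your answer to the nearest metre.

ΔN = -323 m

Δφ = 37.2428° − 37.2457° = -0.0029°; Δλ = -92.2895° − -92.2952° = +0.0057°.
ΔN = Δφ × 111300 = -322.8 m; ΔE = Δλ × 111300 × cos(37.2457°) = +0.0057 × 111300 × 0.796047 = 505.0 m.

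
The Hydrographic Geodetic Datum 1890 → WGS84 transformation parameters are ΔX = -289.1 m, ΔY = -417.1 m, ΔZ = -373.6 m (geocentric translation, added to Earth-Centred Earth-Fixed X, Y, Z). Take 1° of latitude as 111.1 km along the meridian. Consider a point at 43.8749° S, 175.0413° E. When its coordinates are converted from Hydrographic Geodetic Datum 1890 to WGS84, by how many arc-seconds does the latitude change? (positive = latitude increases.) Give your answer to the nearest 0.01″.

sin φ = -0.693086, cos φ = 0.720855, sin λ = 0.086438, cos λ = -0.996257.
North component: ΔN = −sin φ cos λ·ΔX − sin φ sin λ·ΔY + cos φ·ΔZ = −(-0.693086)(-0.996257)(-289.1) − (-0.693086)(0.086438)(-417.1) + (0.720855)(-373.6) = -94.68 m.
1° of latitude spans 111100 m, so Δφ = -94.68 / 111100 × 3600 = -3.068″.

Δφ = -3.07″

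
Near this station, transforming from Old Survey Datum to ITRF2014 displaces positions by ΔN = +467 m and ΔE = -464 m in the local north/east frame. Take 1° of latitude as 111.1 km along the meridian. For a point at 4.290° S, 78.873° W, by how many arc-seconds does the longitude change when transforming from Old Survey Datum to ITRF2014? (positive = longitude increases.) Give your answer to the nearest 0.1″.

Δλ = -15.1″

At latitude -4.290°, cos φ = 0.997198.
1° of longitude at this latitude = 111.1 × cos φ = 110.79 km, so Δλ = -464.0 / 110788.7 = -0.0041882° = -15.077″.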